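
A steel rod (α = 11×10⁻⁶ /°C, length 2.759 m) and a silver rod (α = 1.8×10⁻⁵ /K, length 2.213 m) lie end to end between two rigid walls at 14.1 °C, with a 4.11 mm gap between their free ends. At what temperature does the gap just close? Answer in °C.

α₁L₁ = 3.0349×10⁻⁵ m/K, α₂L₂ = 3.9834×10⁻⁵ m/K → total 7.0183×10⁻⁵ m/K
ΔT = g/(α₁L₁+α₂L₂) = 4.11×10⁻³ / 7.0183×10⁻⁵ = 58.561 K
T = 14.1 + 58.561 = 72.661 °C

T = 72.7 °C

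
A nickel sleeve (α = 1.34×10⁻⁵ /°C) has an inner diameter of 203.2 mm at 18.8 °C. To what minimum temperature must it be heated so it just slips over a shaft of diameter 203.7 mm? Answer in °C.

Required Δd = 203.7 − 203.2 = 0.5 mm
Δd = αd₀ΔT ⇒ ΔT = Δd/(αd₀) = 0.5 / (1.34×10⁻⁵ × 203.2) = 183.63 K
T_min = 18.8 + 183.63 = 202.43 °C

T = 202 °C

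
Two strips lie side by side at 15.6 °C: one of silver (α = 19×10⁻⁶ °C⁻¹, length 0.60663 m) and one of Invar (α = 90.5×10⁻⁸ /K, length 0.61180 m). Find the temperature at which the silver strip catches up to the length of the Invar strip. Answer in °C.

L₁(1 + α₁ΔT) = L₂(1 + α₂ΔT) ⇒ ΔT = (L₂ − L₁)/(α₁L₁ − α₂L₂)
L₂ − L₁ = 0.61180 − 0.60663 = 5.17×10⁻³ m
α₁L₁ − α₂L₂ = 19×10⁻⁶×0.60663 − 90.5×10⁻⁸×0.61180 = 1.0972291×10⁻⁵ m/K
ΔT = 5.17×10⁻³ / 1.0972291×10⁻⁵ = 471.187 K
T = 15.6 + 471.187 = 486.787 °C

T = 486.8 °C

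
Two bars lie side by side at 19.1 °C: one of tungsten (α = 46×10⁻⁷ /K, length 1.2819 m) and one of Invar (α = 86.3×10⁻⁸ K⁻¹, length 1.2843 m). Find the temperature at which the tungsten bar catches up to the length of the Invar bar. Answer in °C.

T = 520.3 °C

L₁(1 + α₁ΔT) = L₂(1 + α₂ΔT) ⇒ ΔT = (L₂ − L₁)/(α₁L₁ − α₂L₂)
L₂ − L₁ = 1.2843 − 1.2819 = 2.40×10⁻³ m
α₁L₁ − α₂L₂ = 46×10⁻⁷×1.2819 − 86.3×10⁻⁸×1.2843 = 4.7883891×10⁻⁶ m/K
ΔT = 2.40×10⁻³ / 4.7883891×10⁻⁶ = 501.212 K
T = 19.1 + 501.212 = 520.312 °C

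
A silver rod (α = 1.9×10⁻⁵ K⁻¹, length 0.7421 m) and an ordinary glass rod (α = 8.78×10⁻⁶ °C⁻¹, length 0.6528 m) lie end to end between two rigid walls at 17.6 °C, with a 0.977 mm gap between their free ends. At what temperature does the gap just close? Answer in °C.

Gap closes when ΔL₁ + ΔL₂ = 0.977 mm = 9.77×10⁻⁴ m
(α₁L₁ + α₂L₂)ΔT = g
α₁L₁ + α₂L₂ = 1.9×10⁻⁵×0.7421 + 8.78×10⁻⁶×0.6528 = 1.9831484×10⁻⁵ m/K
ΔT = 9.77×10⁻⁴ / 1.9831484×10⁻⁵ = 49.265 K
T = 17.6 + 49.265 = 66.865 °C

T = 66.9 °C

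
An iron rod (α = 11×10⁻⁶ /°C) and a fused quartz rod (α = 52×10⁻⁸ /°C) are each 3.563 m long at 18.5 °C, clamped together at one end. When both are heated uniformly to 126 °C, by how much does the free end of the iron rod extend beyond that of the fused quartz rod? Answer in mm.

4.01 mm

ΔT = 107.5 K
iron: ΔL = 11×10⁻⁶ × 3.563 m × 107.5 = 4.2132×10⁻³ m = 4.2132 mm
fused quartz: ΔL = 52×10⁻⁸ × 3.563 m × 107.5 = 1.9917×10⁻⁴ m = 0.19917 mm
difference = 4.2132 − 0.19917 = 4.01403 mm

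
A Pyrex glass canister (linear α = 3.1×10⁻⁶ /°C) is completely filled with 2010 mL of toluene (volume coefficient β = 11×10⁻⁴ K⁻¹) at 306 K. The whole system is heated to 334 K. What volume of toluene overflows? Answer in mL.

61.4 mL

The canister also expands: β_container ≈ 3α = 9.3×10⁻⁶ /K
Net overflow = V₀(β_liq − 3α_cont)ΔT
β − 3α = 1.10×10⁻³ − 9.3×10⁻⁶ = 1.0907×10⁻³ /K; ΔT = 28 K
ΔV = 2010 × 1.0907×10⁻³ × 28 = 61.4 mL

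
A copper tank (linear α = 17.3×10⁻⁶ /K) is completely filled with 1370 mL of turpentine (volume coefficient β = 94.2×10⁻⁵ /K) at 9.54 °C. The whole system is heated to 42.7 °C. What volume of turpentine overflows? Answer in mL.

The tank also expands: β_container ≈ 3α = 5.19×10⁻⁵ /K
Net overflow = V₀(β_liq − 3α_cont)ΔT
β − 3α = 9.42×10⁻⁴ − 5.19×10⁻⁵ = 8.901×10⁻⁴ /K; ΔT = 33.16 K
ΔV = 1370 × 8.901×10⁻⁴ × 33.16 = 40.4 mL

40.4 mL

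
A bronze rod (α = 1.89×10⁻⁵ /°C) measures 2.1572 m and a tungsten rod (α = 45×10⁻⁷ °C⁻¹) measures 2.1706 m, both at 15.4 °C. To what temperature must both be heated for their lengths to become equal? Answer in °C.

Equal length when α₁L₁ΔT − α₂L₂ΔT = L₂ − L₁ = 1.34×10⁻² m
α₁L₁ = 4.077108×10⁻⁵, α₂L₂ = 9.7677×10⁻⁶ → Δ(αL) = 3.100338×10⁻⁵ m/K
ΔT = 1.34×10⁻² / 3.100338×10⁻⁵ = 432.211 K, so T = 15.4 + 432.211 = 447.611 °C

T = 447.6 °C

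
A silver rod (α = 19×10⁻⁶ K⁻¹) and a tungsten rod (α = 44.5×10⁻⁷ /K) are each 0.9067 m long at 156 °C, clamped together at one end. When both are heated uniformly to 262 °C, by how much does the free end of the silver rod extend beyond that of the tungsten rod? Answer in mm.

ΔT = 106 K
silver: ΔL = 19×10⁻⁶ × 0.9067 m × 106 = 1.8261×10⁻³ m = 1.8261 mm
tungsten: ΔL = 44.5×10⁻⁷ × 0.9067 m × 106 = 4.2769×10⁻⁴ m = 0.42769 mm
difference = 1.8261 − 0.42769 = 1.39841 mm

1.40 mm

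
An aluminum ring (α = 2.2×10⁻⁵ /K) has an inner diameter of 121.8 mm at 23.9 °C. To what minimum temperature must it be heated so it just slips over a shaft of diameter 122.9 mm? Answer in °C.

Required Δd = 122.9 − 121.8 = 1.1 mm
Δd = αd₀ΔT ⇒ ΔT = Δd/(αd₀) = 1.1 / (2.2×10⁻⁵ × 121.8) = 410.51 K
T_min = 23.9 + 410.51 = 434.41 °C

T = 434 °C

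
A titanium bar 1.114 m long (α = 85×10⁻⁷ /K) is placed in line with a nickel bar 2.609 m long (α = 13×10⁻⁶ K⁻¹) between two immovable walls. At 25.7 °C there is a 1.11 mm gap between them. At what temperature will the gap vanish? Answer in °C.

T = 51.3 °C

α₁L₁ = 9.469×10⁻⁶ m/K, α₂L₂ = 3.3917×10⁻⁵ m/K → total 4.3386×10⁻⁵ m/K
ΔT = g/(α₁L₁+α₂L₂) = 1.11×10⁻³ / 4.3386×10⁻⁵ = 25.584 K
T = 25.7 + 25.584 = 51.284 °C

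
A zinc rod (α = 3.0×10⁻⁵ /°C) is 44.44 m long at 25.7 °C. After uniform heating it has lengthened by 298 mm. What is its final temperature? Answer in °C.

ΔL = αL₀ΔT ⇒ ΔT = ΔL / (αL₀)
ΔT = 298×10⁻³ m / (3.0×10⁻⁵ × 44.44 m) = 223.52 K
T = 25.7 + 223.52 = 249.22 °C

T = 249 °C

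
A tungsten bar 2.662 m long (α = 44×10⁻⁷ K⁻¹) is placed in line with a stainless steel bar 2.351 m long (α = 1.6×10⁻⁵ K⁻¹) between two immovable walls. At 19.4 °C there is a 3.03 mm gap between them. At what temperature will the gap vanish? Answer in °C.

Gap closes when ΔL₁ + ΔL₂ = 3.03 mm = 3.03×10⁻³ m
(α₁L₁ + α₂L₂)ΔT = g
α₁L₁ + α₂L₂ = 44×10⁻⁷×2.662 + 1.6×10⁻⁵×2.351 = 4.93288×10⁻⁵ m/K
ΔT = 3.03×10⁻³ / 4.93288×10⁻⁵ = 61.425 K
T = 19.4 + 61.425 = 80.825 °C

T = 80.8 °C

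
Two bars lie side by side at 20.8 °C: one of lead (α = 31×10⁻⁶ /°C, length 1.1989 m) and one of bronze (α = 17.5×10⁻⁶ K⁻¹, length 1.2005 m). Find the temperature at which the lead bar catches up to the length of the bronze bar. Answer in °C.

T = 119.8 °C

Equal length when α₁L₁ΔT − α₂L₂ΔT = L₂ − L₁ = 1.60×10⁻³ m
α₁L₁ = 3.71659×10⁻⁵, α₂L₂ = 2.100875×10⁻⁵ → Δ(αL) = 1.615715×10⁻⁵ m/K
ΔT = 1.60×10⁻³ / 1.615715×10⁻⁵ = 99.027 K, so T = 20.8 + 99.027 = 119.827 °C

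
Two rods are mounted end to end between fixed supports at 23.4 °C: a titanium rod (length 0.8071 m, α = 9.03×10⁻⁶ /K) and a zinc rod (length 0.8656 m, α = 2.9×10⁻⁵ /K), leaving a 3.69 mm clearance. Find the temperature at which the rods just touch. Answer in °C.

T = 137 °C

Gap closes when ΔL₁ + ΔL₂ = 3.69 mm = 3.69×10⁻³ m
(α₁L₁ + α₂L₂)ΔT = g
α₁L₁ + α₂L₂ = 9.03×10⁻⁶×0.8071 + 2.9×10⁻⁵×0.8656 = 3.2390513×10⁻⁵ m/K
ΔT = 3.69×10⁻³ / 3.2390513×10⁻⁵ = 113.92 K
T = 23.4 + 113.92 = 137.32 °C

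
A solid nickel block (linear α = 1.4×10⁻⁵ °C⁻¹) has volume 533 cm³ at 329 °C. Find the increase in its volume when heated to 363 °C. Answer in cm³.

ΔV = 0.761 cm³

Isotropic solid: β ≈ 3α = 4.2×10⁻⁵ /K; ΔT = 34 K
ΔV = 3αV₀ΔT = 3(1.4×10⁻⁵)(533)(34) = 0.761 cm³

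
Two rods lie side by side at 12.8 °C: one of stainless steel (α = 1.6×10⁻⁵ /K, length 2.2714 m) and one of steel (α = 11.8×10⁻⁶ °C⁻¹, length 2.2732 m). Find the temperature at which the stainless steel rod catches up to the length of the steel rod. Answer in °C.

T = 201.9 °C

L₁(1 + α₁ΔT) = L₂(1 + α₂ΔT) ⇒ ΔT = (L₂ − L₁)/(α₁L₁ − α₂L₂)
L₂ − L₁ = 2.2732 − 2.2714 = 1.80×10⁻³ m
α₁L₁ − α₂L₂ = 1.6×10⁻⁵×2.2714 − 11.8×10⁻⁶×2.2732 = 9.51864×10⁻⁶ m/K
ΔT = 1.80×10⁻³ / 9.51864×10⁻⁶ = 189.103 K
T = 12.8 + 189.103 = 201.903 °C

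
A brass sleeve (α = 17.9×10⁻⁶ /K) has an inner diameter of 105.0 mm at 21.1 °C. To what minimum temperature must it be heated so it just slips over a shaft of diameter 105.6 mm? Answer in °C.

Required Δd = 105.6 − 105.0 = 0.6 mm
Δd = αd₀ΔT ⇒ ΔT = Δd/(αd₀) = 0.6 / (17.9×10⁻⁶ × 105.0) = 319.23 K
T_min = 21.1 + 319.23 = 340.33 °C

T = 340 °C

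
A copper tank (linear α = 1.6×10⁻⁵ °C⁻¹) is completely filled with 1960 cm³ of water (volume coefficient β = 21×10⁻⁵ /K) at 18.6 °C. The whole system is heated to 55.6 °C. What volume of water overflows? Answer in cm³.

11.7 cm³

The tank also expands: β_container ≈ 3α = 4.8×10⁻⁵ /K
Net overflow = V₀(β_liq − 3α_cont)ΔT
β − 3α = 2.10×10⁻⁴ − 4.8×10⁻⁵ = 1.62×10⁻⁴ /K; ΔT = 37.0 K
ΔV = 1960 × 1.62×10⁻⁴ × 37.0 = 11.7 cm³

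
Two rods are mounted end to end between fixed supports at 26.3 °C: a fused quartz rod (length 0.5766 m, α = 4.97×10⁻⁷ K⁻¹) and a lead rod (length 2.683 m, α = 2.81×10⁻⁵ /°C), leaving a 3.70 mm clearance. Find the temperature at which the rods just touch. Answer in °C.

T = 75.2 °C

Gap closes when ΔL₁ + ΔL₂ = 3.70 mm = 3.70×10⁻³ m
(α₁L₁ + α₂L₂)ΔT = g
α₁L₁ + α₂L₂ = 4.97×10⁻⁷×0.5766 + 2.81×10⁻⁵×2.683 = 7.56788702×10⁻⁵ m/K
ΔT = 3.70×10⁻³ / 7.56788702×10⁻⁵ = 48.891 K
T = 26.3 + 48.891 = 75.191 °C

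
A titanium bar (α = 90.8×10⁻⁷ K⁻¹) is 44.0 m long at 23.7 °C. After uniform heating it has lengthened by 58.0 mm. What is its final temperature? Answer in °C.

ΔL = αL₀ΔT ⇒ ΔT = ΔL / (αL₀)
ΔT = 58.0×10⁻³ m / (90.8×10⁻⁷ × 44.0 m) = 145.17 K
T = 23.7 + 145.17 = 168.87 °C

T = 169 °C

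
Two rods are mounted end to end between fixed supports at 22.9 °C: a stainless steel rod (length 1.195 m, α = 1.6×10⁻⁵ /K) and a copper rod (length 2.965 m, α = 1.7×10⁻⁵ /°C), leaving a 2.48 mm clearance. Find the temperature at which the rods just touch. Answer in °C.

α₁L₁ = 1.912×10⁻⁵ m/K, α₂L₂ = 5.0405×10⁻⁵ m/K → total 6.9525×10⁻⁵ m/K
ΔT = g/(α₁L₁+α₂L₂) = 2.48×10⁻³ / 6.9525×10⁻⁵ = 35.671 K
T = 22.9 + 35.671 = 58.571 °C

T = 58.6 °C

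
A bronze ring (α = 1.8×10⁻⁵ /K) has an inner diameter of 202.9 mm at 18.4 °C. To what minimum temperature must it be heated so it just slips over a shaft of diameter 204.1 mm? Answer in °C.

T = 347 °C

Required Δd = 204.1 − 202.9 = 1.2 mm
Δd = αd₀ΔT ⇒ ΔT = Δd/(αd₀) = 1.2 / (1.8×10⁻⁵ × 202.9) = 328.57 K
T_min = 18.4 + 328.57 = 346.97 °C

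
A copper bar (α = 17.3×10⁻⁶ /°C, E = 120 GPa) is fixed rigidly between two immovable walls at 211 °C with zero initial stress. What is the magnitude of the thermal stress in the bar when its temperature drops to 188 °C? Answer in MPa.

Fully constrained: the free strain ε = αΔT is blocked, so σ = Eε = EαΔT.
|ΔT| = 23 K
σ = 120×10⁹ × 17.3×10⁻⁶ × 23 = 4.77×10⁷ Pa

σ = 47.7 MPa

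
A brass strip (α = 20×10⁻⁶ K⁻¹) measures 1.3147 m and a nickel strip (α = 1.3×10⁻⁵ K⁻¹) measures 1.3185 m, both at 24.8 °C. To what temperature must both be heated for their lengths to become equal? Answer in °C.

L₁(1 + α₁ΔT) = L₂(1 + α₂ΔT) ⇒ ΔT = (L₂ − L₁)/(α₁L₁ − α₂L₂)
L₂ − L₁ = 1.3185 − 1.3147 = 3.80×10⁻³ m
α₁L₁ − α₂L₂ = 20×10⁻⁶×1.3147 − 1.3×10⁻⁵×1.3185 = 9.1535×10⁻⁶ m/K
ΔT = 3.80×10⁻³ / 9.1535×10⁻⁶ = 415.142 K
T = 24.8 + 415.142 = 439.942 °C

T = 439.9 °C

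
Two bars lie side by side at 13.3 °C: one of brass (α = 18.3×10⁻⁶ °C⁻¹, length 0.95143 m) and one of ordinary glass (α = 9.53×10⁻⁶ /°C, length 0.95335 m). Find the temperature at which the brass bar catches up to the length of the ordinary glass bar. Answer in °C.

T = 243.9 °C

L₁(1 + α₁ΔT) = L₂(1 + α₂ΔT) ⇒ ΔT = (L₂ − L₁)/(α₁L₁ − α₂L₂)
L₂ − L₁ = 0.95335 − 0.95143 = 1.92×10⁻³ m
α₁L₁ − α₂L₂ = 18.3×10⁻⁶×0.95143 − 9.53×10⁻⁶×0.95335 = 8.3257435×10⁻⁶ m/K
ΔT = 1.92×10⁻³ / 8.3257435×10⁻⁶ = 230.610 K
T = 13.3 + 230.610 = 243.910 °C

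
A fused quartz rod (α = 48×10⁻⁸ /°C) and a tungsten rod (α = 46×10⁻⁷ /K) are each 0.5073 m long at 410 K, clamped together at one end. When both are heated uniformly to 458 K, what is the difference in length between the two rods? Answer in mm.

0.100 mm

ΔT = 48 K
fused quartz: ΔL = 48×10⁻⁸ × 0.5073 m × 48 = 1.1688×10⁻⁵ m = 0.011688 mm
tungsten: ΔL = 46×10⁻⁷ × 0.5073 m × 48 = 1.1201×10⁻⁴ m = 0.11201 mm
difference = 0.11201 − 0.011688 = 0.100322 mm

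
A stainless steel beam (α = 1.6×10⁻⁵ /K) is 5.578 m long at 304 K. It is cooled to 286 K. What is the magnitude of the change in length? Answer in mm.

|ΔT| = |286 − 304| = 18 K
ΔL = αL₀ΔT = (1.6×10⁻⁵)(5.578)(18) = 1.61×10⁻³ m

ΔL = 1.61 mm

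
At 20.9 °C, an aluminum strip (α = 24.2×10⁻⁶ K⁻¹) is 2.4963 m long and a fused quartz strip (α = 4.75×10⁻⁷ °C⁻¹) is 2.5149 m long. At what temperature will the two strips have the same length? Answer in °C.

T = 335.0 °C

L₁(1 + α₁ΔT) = L₂(1 + α₂ΔT) ⇒ ΔT = (L₂ − L₁)/(α₁L₁ − α₂L₂)
L₂ − L₁ = 2.5149 − 2.4963 = 1.86×10⁻² m
α₁L₁ − α₂L₂ = 24.2×10⁻⁶×2.4963 − 4.75×10⁻⁷×2.5149 = 5.92158825×10⁻⁵ m/K
ΔT = 1.86×10⁻² / 5.92158825×10⁻⁵ = 314.105 K
T = 20.9 + 314.105 = 335.005 °C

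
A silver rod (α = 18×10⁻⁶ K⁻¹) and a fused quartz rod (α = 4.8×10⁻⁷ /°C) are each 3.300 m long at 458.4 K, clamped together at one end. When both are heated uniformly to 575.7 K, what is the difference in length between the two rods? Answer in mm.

ΔT = 117.3 K
silver: ΔL = 18×10⁻⁶ × 3.300 m × 117.3 = 6.9676×10⁻³ m = 6.9676 mm
fused quartz: ΔL = 4.8×10⁻⁷ × 3.300 m × 117.3 = 1.8580×10⁻⁴ m = 0.18580 mm
difference = 6.9676 − 0.18580 = 6.7818 mm

6.78 mm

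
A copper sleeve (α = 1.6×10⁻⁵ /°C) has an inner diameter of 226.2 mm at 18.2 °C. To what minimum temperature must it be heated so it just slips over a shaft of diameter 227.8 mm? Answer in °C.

Required Δd = 227.8 − 226.2 = 1.6 mm
Δd = αd₀ΔT ⇒ ΔT = Δd/(αd₀) = 1.6 / (1.6×10⁻⁵ × 226.2) = 442.09 K
T_min = 18.2 + 442.09 = 460.29 °C

T = 460 °C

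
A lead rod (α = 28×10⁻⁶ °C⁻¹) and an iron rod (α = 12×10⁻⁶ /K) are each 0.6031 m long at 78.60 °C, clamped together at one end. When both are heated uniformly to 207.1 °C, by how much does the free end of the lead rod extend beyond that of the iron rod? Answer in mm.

1.24 mm

ΔT = 128.50 K
lead: ΔL = 28×10⁻⁶ × 0.6031 m × 128.50 = 2.1700×10⁻³ m = 2.1700 mm
iron: ΔL = 12×10⁻⁶ × 0.6031 m × 128.50 = 9.2998×10⁻⁴ m = 0.92998 mm
difference = 2.1700 − 0.92998 = 1.24002 mm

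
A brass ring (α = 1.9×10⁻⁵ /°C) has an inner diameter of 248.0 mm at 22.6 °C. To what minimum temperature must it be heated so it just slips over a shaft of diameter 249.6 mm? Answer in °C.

T = 362 °C

Required Δd = 249.6 − 248.0 = 1.6 mm
Δd = αd₀ΔT ⇒ ΔT = Δd/(αd₀) = 1.6 / (1.9×10⁻⁵ × 248.0) = 339.56 K
T_min = 22.6 + 339.56 = 362.16 °C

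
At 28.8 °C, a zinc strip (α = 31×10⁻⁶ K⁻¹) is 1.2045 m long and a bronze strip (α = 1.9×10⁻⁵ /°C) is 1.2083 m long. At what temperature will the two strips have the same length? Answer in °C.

Equal length when α₁L₁ΔT − α₂L₂ΔT = L₂ − L₁ = 3.80×10⁻³ m
α₁L₁ = 3.73395×10⁻⁵, α₂L₂ = 2.29577×10⁻⁵ → Δ(αL) = 1.43818×10⁻⁵ m/K
ΔT = 3.80×10⁻³ / 1.43818×10⁻⁵ = 264.223 K, so T = 28.8 + 264.223 = 293.023 °C

T = 293.0 °C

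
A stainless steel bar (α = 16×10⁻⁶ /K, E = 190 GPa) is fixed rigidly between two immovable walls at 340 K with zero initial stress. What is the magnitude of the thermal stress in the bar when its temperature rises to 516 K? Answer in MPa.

Fully constrained: the free strain ε = αΔT is blocked, so σ = Eε = EαΔT.
|ΔT| = 176 K
σ = 190×10⁹ × 16×10⁻⁶ × 176 = 5.35×10⁸ Pa

σ = 535 MPa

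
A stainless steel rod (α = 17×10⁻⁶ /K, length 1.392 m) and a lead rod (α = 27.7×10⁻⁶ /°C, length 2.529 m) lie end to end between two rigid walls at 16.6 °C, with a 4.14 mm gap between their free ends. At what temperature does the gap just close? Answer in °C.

α₁L₁ = 2.3664×10⁻⁵ m/K, α₂L₂ = 7.00533×10⁻⁵ m/K → total 9.37173×10⁻⁵ m/K
ΔT = g/(α₁L₁+α₂L₂) = 4.14×10⁻³ / 9.37173×10⁻⁵ = 44.175 K
T = 16.6 + 44.175 = 60.775 °C

T = 60.8 °C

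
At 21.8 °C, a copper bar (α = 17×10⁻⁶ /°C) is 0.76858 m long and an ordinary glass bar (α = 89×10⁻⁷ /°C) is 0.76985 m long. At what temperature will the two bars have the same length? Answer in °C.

L₁(1 + α₁ΔT) = L₂(1 + α₂ΔT) ⇒ ΔT = (L₂ − L₁)/(α₁L₁ − α₂L₂)
L₂ − L₁ = 0.76985 − 0.76858 = 1.27×10⁻³ m
α₁L₁ − α₂L₂ = 17×10⁻⁶×0.76858 − 89×10⁻⁷×0.76985 = 6.214195×10⁻⁶ m/K
ΔT = 1.27×10⁻³ / 6.214195×10⁻⁶ = 204.371 K
T = 21.8 + 204.371 = 226.171 °C

T = 226.2 °C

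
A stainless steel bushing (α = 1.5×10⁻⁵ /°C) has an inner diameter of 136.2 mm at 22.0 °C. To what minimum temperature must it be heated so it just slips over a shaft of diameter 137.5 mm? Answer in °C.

Required Δd = 137.5 − 136.2 = 1.3 mm
Δd = αd₀ΔT ⇒ ΔT = Δd/(αd₀) = 1.3 / (1.5×10⁻⁵ × 136.2) = 636.32 K
T_min = 22.0 + 636.32 = 658.32 °C

T = 658 °C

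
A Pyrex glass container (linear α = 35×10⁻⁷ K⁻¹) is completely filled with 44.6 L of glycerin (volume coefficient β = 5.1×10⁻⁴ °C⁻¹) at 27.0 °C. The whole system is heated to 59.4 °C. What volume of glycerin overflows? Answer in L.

0.722 L

The container also expands: β_container ≈ 3α = 1.05×10⁻⁵ /K
Net overflow = V₀(β_liq − 3α_cont)ΔT
β − 3α = 5.10×10⁻⁴ − 1.05×10⁻⁵ = 4.995×10⁻⁴ /K; ΔT = 32.4 K
ΔV = 44.6 × 4.995×10⁻⁴ × 32.4 = 0.722 L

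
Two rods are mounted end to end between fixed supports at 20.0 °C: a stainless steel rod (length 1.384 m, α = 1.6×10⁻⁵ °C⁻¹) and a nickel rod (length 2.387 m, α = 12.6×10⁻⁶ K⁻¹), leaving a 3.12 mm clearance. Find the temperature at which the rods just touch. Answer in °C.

α₁L₁ = 2.2144×10⁻⁵ m/K, α₂L₂ = 3.00762×10⁻⁵ m/K → total 5.22202×10⁻⁵ m/K
ΔT = g/(α₁L₁+α₂L₂) = 3.12×10⁻³ / 5.22202×10⁻⁵ = 59.747 K
T = 20.0 + 59.747 = 79.747 °C

T = 79.7 °C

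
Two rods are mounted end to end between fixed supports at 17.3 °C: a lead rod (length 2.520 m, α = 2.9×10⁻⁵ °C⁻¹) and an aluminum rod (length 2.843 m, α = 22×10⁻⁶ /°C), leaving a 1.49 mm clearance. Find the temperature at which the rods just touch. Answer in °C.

T = 28.3 °C

Gap closes when ΔL₁ + ΔL₂ = 1.49 mm = 1.49×10⁻³ m
(α₁L₁ + α₂L₂)ΔT = g
α₁L₁ + α₂L₂ = 2.9×10⁻⁵×2.520 + 22×10⁻⁶×2.843 = 1.35626×10⁻⁴ m/K
ΔT = 1.49×10⁻³ / 1.35626×10⁻⁴ = 10.986 K
T = 17.3 + 10.986 = 28.286 °C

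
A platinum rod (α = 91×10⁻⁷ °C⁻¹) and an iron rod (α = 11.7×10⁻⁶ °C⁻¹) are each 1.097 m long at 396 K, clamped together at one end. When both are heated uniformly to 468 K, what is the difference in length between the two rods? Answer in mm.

0.205 mm

ΔT = 72 K
platinum: ΔL = 91×10⁻⁷ × 1.097 m × 72 = 7.1875×10⁻⁴ m = 0.71875 mm
iron: ΔL = 11.7×10⁻⁶ × 1.097 m × 72 = 9.2411×10⁻⁴ m = 0.92411 mm
difference = 0.92411 − 0.71875 = 0.20536 mm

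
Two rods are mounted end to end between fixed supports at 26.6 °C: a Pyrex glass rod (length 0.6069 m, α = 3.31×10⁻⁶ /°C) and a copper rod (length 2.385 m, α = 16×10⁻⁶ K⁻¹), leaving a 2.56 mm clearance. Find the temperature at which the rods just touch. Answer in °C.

T = 90.3 °C

Gap closes when ΔL₁ + ΔL₂ = 2.56 mm = 2.56×10⁻³ m
(α₁L₁ + α₂L₂)ΔT = g
α₁L₁ + α₂L₂ = 3.31×10⁻⁶×0.6069 + 16×10⁻⁶×2.385 = 4.0168839×10⁻⁵ m/K
ΔT = 2.56×10⁻³ / 4.0168839×10⁻⁵ = 63.731 K
T = 26.6 + 63.731 = 90.331 °C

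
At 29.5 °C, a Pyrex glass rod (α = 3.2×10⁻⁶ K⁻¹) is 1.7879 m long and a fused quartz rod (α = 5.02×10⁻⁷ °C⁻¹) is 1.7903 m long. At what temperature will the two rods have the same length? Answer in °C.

T = 527.2 °C

L₁(1 + α₁ΔT) = L₂(1 + α₂ΔT) ⇒ ΔT = (L₂ − L₁)/(α₁L₁ − α₂L₂)
L₂ − L₁ = 1.7903 − 1.7879 = 2.40×10⁻³ m
α₁L₁ − α₂L₂ = 3.2×10⁻⁶×1.7879 − 5.02×10⁻⁷×1.7903 = 4.8225494×10⁻⁶ m/K
ΔT = 2.40×10⁻³ / 4.8225494×10⁻⁶ = 497.662 K
T = 29.5 + 497.662 = 527.162 °C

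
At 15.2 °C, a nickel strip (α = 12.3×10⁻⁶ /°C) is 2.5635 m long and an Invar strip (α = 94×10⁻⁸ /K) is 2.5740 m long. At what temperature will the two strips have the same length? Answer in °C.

T = 375.9 °C

Equal length when α₁L₁ΔT − α₂L₂ΔT = L₂ − L₁ = 1.05×10⁻² m
α₁L₁ = 3.153105×10⁻⁵, α₂L₂ = 2.41956×10⁻⁶ → Δ(αL) = 2.911149×10⁻⁵ m/K
ΔT = 1.05×10⁻² / 2.911149×10⁻⁵ = 360.682 K, so T = 15.2 + 360.682 = 375.882 °C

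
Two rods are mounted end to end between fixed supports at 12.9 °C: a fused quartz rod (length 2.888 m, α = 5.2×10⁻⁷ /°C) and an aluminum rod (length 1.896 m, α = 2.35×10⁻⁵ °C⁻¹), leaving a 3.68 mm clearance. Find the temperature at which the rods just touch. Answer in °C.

T = 92.8 °C

α₁L₁ = 1.50176×10⁻⁶ m/K, α₂L₂ = 4.4556×10⁻⁵ m/K → total 4.605776×10⁻⁵ m/K
ΔT = g/(α₁L₁+α₂L₂) = 3.68×10⁻³ / 4.605776×10⁻⁵ = 79.900 K
T = 12.9 + 79.900 = 92.800 °C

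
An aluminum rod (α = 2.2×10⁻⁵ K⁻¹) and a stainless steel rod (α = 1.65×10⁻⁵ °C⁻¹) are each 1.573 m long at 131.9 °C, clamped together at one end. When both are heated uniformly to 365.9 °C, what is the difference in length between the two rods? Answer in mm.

2.02 mm

ΔT = 234.0 K
aluminum: ΔL = 2.2×10⁻⁵ × 1.573 m × 234.0 = 8.0978×10⁻³ m = 8.0978 mm
stainless steel: ΔL = 1.65×10⁻⁵ × 1.573 m × 234.0 = 6.0734×10⁻³ m = 6.0734 mm
difference = 8.0978 − 6.0734 = 2.0244 mm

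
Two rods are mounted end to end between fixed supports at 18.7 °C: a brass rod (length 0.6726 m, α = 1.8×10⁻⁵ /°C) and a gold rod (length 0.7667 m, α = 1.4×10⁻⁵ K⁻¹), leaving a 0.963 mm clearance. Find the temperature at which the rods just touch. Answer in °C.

T = 60.9 °C

α₁L₁ = 1.21068×10⁻⁵ m/K, α₂L₂ = 1.07338×10⁻⁵ m/K → total 2.28406×10⁻⁵ m/K
ΔT = g/(α₁L₁+α₂L₂) = 9.63×10⁻⁴ / 2.28406×10⁻⁵ = 42.162 K
T = 18.7 + 42.162 = 60.862 °C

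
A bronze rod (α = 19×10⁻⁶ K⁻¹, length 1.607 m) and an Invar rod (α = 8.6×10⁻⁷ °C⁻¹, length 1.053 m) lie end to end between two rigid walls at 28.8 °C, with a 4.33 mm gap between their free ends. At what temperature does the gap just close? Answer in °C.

α₁L₁ = 3.0533×10⁻⁵ m/K, α₂L₂ = 9.0558×10⁻⁷ m/K → total 3.143858×10⁻⁵ m/K
ΔT = g/(α₁L₁+α₂L₂) = 4.33×10⁻³ / 3.143858×10⁻⁵ = 137.73 K
T = 28.8 + 137.73 = 166.53 °C

T = 167 °C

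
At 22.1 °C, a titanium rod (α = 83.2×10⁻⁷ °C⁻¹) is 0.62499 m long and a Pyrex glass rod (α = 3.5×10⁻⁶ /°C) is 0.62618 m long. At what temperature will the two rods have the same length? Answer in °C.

Equal length when α₁L₁ΔT − α₂L₂ΔT = L₂ − L₁ = 1.19×10⁻³ m
α₁L₁ = 5.1999168×10⁻⁶, α₂L₂ = 2.19163×10⁻⁶ → Δ(αL) = 3.0082868×10⁻⁶ m/K
ΔT = 1.19×10⁻³ / 3.0082868×10⁻⁶ = 395.574 K, so T = 22.1 + 395.574 = 417.674 °C

T = 417.7 °C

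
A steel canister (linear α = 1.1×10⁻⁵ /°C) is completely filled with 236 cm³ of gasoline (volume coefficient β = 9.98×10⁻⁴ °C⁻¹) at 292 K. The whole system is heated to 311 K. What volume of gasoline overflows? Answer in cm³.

The canister also expands: β_container ≈ 3α = 3.3×10⁻⁵ /K
Net overflow = V₀(β_liq − 3α_cont)ΔT
β − 3α = 9.98×10⁻⁴ − 3.3×10⁻⁵ = 9.65×10⁻⁴ /K; ΔT = 19 K
ΔV = 236 × 9.65×10⁻⁴ × 19 = 4.33 cm³

4.33 cm³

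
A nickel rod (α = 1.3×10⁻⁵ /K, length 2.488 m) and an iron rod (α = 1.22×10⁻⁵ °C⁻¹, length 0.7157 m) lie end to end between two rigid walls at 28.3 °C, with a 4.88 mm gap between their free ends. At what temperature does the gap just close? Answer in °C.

α₁L₁ = 3.2344×10⁻⁵ m/K, α₂L₂ = 8.73154×10⁻⁶ m/K → total 4.107554×10⁻⁵ m/K
ΔT = g/(α₁L₁+α₂L₂) = 4.88×10⁻³ / 4.107554×10⁻⁵ = 118.81 K
T = 28.3 + 118.81 = 147.11 °C

T = 147 °C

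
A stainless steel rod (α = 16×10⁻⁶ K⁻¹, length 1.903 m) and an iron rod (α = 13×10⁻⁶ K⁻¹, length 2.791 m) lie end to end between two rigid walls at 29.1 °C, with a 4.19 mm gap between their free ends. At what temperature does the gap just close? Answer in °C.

T = 91.9 °C

Gap closes when ΔL₁ + ΔL₂ = 4.19 mm = 4.19×10⁻³ m
(α₁L₁ + α₂L₂)ΔT = g
α₁L₁ + α₂L₂ = 16×10⁻⁶×1.903 + 13×10⁻⁶×2.791 = 6.6731×10⁻⁵ m/K
ΔT = 4.19×10⁻³ / 6.6731×10⁻⁵ = 62.789 K
T = 29.1 + 62.789 = 91.889 °C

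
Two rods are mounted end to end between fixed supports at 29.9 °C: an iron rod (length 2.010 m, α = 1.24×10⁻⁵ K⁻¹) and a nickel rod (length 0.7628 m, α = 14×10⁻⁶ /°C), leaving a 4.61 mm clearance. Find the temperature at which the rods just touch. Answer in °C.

T = 159 °C

α₁L₁ = 2.4924×10⁻⁵ m/K, α₂L₂ = 1.06792×10⁻⁵ m/K → total 3.56032×10⁻⁵ m/K
ΔT = g/(α₁L₁+α₂L₂) = 4.61×10⁻³ / 3.56032×10⁻⁵ = 129.48 K
T = 29.9 + 129.48 = 159.38 °C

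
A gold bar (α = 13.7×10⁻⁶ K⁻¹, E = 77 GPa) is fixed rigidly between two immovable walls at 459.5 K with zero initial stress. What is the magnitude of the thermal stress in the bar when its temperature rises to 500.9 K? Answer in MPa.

σ = 43.7 MPa

Fully constrained: the free strain ε = αΔT is blocked, so σ = Eε = EαΔT.
|ΔT| = 41.4 K
σ = 77.0×10⁹ × 13.7×10⁻⁶ × 41.4 = 4.37×10⁷ Pa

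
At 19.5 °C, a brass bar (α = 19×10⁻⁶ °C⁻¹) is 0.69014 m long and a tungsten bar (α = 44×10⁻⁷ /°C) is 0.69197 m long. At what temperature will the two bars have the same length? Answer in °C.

T = 201.3 °C

L₁(1 + α₁ΔT) = L₂(1 + α₂ΔT) ⇒ ΔT = (L₂ − L₁)/(α₁L₁ − α₂L₂)
L₂ − L₁ = 0.69197 − 0.69014 = 1.83×10⁻³ m
α₁L₁ − α₂L₂ = 19×10⁻⁶×0.69014 − 44×10⁻⁷×0.69197 = 1.0067992×10⁻⁵ m/K
ΔT = 1.83×10⁻³ / 1.0067992×10⁻⁵ = 181.764 K
T = 19.5 + 181.764 = 201.264 °C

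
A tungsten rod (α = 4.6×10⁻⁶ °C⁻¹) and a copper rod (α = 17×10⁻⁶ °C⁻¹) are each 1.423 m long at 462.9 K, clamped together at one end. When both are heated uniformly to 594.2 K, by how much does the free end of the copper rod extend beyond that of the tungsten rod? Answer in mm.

2.32 mm

ΔT = 131.3 K
tungsten: ΔL = 4.6×10⁻⁶ × 1.423 m × 131.3 = 8.5946×10⁻⁴ m = 0.85946 mm
copper: ΔL = 17×10⁻⁶ × 1.423 m × 131.3 = 3.1763×10⁻³ m = 3.1763 mm
difference = 3.1763 − 0.85946 = 2.31684 mm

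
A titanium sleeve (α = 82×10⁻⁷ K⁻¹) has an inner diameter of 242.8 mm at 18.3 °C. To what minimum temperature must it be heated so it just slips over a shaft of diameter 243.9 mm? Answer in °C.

T = 571 °C

Required Δd = 243.9 − 242.8 = 1.1 mm
Δd = αd₀ΔT ⇒ ΔT = Δd/(αd₀) = 1.1 / (82×10⁻⁷ × 242.8) = 552.50 K
T_min = 18.3 + 552.50 = 570.80 °C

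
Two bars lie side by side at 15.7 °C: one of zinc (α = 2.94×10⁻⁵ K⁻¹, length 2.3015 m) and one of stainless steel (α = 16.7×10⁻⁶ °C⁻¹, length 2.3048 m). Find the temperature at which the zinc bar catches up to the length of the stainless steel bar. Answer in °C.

Equal length when α₁L₁ΔT − α₂L₂ΔT = L₂ − L₁ = 3.30×10⁻³ m
α₁L₁ = 6.76641×10⁻⁵, α₂L₂ = 3.849016×10⁻⁵ → Δ(αL) = 2.917394×10⁻⁵ m/K
ΔT = 3.30×10⁻³ / 2.917394×10⁻⁵ = 113.115 K, so T = 15.7 + 113.115 = 128.815 °C

T = 128.8 °C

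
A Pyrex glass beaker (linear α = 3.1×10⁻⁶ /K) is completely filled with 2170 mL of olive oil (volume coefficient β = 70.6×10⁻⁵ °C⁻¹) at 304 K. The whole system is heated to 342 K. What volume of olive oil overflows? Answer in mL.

57.4 mL

The beaker also expands: β_container ≈ 3α = 9.3×10⁻⁶ /K
Net overflow = V₀(β_liq − 3α_cont)ΔT
β − 3α = 7.06×10⁻⁴ − 9.3×10⁻⁶ = 6.967×10⁻⁴ /K; ΔT = 38 K
ΔV = 2170 × 6.967×10⁻⁴ × 38 = 57.4 mL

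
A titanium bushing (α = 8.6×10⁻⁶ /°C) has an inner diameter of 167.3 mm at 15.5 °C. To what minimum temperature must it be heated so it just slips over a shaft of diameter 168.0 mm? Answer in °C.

T = 502 °C

Required Δd = 168.0 − 167.3 = 0.7 mm
Δd = αd₀ΔT ⇒ ΔT = Δd/(αd₀) = 0.7 / (8.6×10⁻⁶ × 167.3) = 486.52 K
T_min = 15.5 + 486.52 = 502.02 °C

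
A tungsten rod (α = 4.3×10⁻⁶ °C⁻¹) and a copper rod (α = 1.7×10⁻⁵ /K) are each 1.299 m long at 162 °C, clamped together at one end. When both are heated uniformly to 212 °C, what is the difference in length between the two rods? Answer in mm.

0.825 mm

ΔT = 50 K
tungsten: ΔL = 4.3×10⁻⁶ × 1.299 m × 50 = 2.7928×10⁻⁴ m = 0.27928 mm
copper: ΔL = 1.7×10⁻⁵ × 1.299 m × 50 = 1.1041×10⁻³ m = 1.1041 mm
difference = 1.1041 − 0.27928 = 0.82482 mm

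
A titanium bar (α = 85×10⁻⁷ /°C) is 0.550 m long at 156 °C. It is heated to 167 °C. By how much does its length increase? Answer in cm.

ΔL = 0.00514 cm

|ΔT| = |167 − 156| = 11 K
ΔL = αL₀ΔT = (85×10⁻⁷)(0.550)(11) = 5.14×10⁻⁵ m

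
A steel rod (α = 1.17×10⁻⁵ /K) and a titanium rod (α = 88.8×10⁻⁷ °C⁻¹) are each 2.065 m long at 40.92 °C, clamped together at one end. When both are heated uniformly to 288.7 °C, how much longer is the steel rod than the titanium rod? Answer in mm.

ΔT = 247.78 K
steel: ΔL = 1.17×10⁻⁵ × 2.065 m × 247.78 = 5.9865×10⁻³ m = 5.9865 mm
titanium: ΔL = 88.8×10⁻⁷ × 2.065 m × 247.78 = 4.5436×10⁻³ m = 4.5436 mm
difference = 5.9865 − 4.5436 = 1.4429 mm

1.44 mm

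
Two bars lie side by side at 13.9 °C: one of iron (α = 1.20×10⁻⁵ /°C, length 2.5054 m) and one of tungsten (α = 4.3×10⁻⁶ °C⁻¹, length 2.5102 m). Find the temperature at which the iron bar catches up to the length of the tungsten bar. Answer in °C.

Equal length when α₁L₁ΔT − α₂L₂ΔT = L₂ − L₁ = 4.80×10⁻³ m
α₁L₁ = 3.00648×10⁻⁵, α₂L₂ = 1.079386×10⁻⁵ → Δ(αL) = 1.927094×10⁻⁵ m/K
ΔT = 4.80×10⁻³ / 1.927094×10⁻⁵ = 249.080 K, so T = 13.9 + 249.080 = 262.980 °C

T = 263.0 °C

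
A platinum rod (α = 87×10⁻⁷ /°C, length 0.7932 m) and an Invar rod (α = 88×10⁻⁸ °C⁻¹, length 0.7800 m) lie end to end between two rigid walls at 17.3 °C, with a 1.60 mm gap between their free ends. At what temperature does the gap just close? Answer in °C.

Gap closes when ΔL₁ + ΔL₂ = 1.60 mm = 1.60×10⁻³ m
(α₁L₁ + α₂L₂)ΔT = g
α₁L₁ + α₂L₂ = 87×10⁻⁷×0.7932 + 88×10⁻⁸×0.7800 = 7.58724×10⁻⁶ m/K
ΔT = 1.60×10⁻³ / 7.58724×10⁻⁶ = 210.88 K
T = 17.3 + 210.88 = 228.18 °C

T = 228 °C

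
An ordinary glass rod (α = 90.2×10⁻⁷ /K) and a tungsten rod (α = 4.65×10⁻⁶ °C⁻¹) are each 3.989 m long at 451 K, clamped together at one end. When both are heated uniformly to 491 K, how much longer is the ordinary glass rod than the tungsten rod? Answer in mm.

0.697 mm

ΔT = 40 K
ordinary glass: ΔL = 90.2×10⁻⁷ × 3.989 m × 40 = 1.4392×10⁻³ m = 1.4392 mm
tungsten: ΔL = 4.65×10⁻⁶ × 3.989 m × 40 = 7.4195×10⁻⁴ m = 0.74195 mm
difference = 1.4392 − 0.74195 = 0.69725 mm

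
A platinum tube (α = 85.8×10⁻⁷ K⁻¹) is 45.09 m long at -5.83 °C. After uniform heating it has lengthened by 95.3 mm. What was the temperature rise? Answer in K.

ΔT = 246 K

ΔL = αL₀ΔT ⇒ ΔT = ΔL / (αL₀)
ΔT = 95.3×10⁻³ m / (85.8×10⁻⁷ × 45.09 m) = 246.33 K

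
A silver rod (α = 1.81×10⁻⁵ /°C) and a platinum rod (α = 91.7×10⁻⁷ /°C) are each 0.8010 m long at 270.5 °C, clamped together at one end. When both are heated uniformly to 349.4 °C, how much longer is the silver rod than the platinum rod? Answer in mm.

ΔT = 78.9 K
silver: ΔL = 1.81×10⁻⁵ × 0.8010 m × 78.9 = 1.1439×10⁻³ m = 1.1439 mm
platinum: ΔL = 91.7×10⁻⁷ × 0.8010 m × 78.9 = 5.7953×10⁻⁴ m = 0.57953 mm
difference = 1.1439 − 0.57953 = 0.56437 mm

0.564 mm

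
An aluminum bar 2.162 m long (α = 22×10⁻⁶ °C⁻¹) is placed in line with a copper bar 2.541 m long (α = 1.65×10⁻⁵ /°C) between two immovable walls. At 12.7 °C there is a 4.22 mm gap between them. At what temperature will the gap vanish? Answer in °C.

T = 59.9 °C

α₁L₁ = 4.7564×10⁻⁵ m/K, α₂L₂ = 4.19265×10⁻⁵ m/K → total 8.94905×10⁻⁵ m/K
ΔT = g/(α₁L₁+α₂L₂) = 4.22×10⁻³ / 8.94905×10⁻⁵ = 47.156 K
T = 12.7 + 47.156 = 59.856 °C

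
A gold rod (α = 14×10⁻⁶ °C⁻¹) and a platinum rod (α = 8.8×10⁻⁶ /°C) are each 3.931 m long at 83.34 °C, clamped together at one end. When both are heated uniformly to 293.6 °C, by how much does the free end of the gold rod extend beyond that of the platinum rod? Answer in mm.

ΔT = 210.26 K
gold: ΔL = 14×10⁻⁶ × 3.931 m × 210.26 = 1.1571×10⁻² m = 11.571 mm
platinum: ΔL = 8.8×10⁻⁶ × 3.931 m × 210.26 = 7.2735×10⁻³ m = 7.2735 mm
difference = 11.571 − 7.2735 = 4.2975 mm

4.30 mm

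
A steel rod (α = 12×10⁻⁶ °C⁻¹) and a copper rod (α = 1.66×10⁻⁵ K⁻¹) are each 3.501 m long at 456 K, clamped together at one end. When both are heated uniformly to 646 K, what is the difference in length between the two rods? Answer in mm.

ΔT = 190 K
steel: ΔL = 12×10⁻⁶ × 3.501 m × 190 = 7.9823×10⁻³ m = 7.9823 mm
copper: ΔL = 1.66×10⁻⁵ × 3.501 m × 190 = 1.1042×10⁻² m = 11.042 mm
difference = 11.042 − 7.9823 = 3.0597 mm

3.06 mm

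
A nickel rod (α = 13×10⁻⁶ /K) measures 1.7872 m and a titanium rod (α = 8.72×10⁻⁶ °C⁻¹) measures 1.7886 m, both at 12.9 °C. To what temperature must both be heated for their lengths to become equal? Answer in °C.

T = 196.2 °C

Equal length when α₁L₁ΔT − α₂L₂ΔT = L₂ − L₁ = 1.40×10⁻³ m
α₁L₁ = 2.32336×10⁻⁵, α₂L₂ = 1.5596592×10⁻⁵ → Δ(αL) = 7.637008×10⁻⁶ m/K
ΔT = 1.40×10⁻³ / 7.637008×10⁻⁶ = 183.318 K, so T = 12.9 + 183.318 = 196.218 °C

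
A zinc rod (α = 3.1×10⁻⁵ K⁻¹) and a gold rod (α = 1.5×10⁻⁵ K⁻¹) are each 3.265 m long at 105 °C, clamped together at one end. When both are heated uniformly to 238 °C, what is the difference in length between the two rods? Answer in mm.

6.95 mm

ΔT = 133 K
zinc: ΔL = 3.1×10⁻⁵ × 3.265 m × 133 = 1.3462×10⁻² m = 13.462 mm
gold: ΔL = 1.5×10⁻⁵ × 3.265 m × 133 = 6.5137×10⁻³ m = 6.5137 mm
difference = 13.462 − 6.5137 = 6.9483 mm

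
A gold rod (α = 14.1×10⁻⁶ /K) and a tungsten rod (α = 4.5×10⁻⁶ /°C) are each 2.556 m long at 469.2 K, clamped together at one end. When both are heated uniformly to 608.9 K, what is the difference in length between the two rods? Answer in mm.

3.43 mm

ΔT = 139.7 K
gold: ΔL = 14.1×10⁻⁶ × 2.556 m × 139.7 = 5.0347×10⁻³ m = 5.0347 mm
tungsten: ΔL = 4.5×10⁻⁶ × 2.556 m × 139.7 = 1.6068×10⁻³ m = 1.6068 mm
difference = 5.0347 − 1.6068 = 3.4279 mm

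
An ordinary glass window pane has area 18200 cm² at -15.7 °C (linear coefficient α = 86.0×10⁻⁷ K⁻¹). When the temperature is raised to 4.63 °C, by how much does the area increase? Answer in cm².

ΔA = 6.36 cm²

Area coefficient ≈ 2α; |ΔT| = 20.33 K
ΔA = 2αA₀ΔT = 2(86.0×10⁻⁷)(18200)(20.33) = 6.36 cm²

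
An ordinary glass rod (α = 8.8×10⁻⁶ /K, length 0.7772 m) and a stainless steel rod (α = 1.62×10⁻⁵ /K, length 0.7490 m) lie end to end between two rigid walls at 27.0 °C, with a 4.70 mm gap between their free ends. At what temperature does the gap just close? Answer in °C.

T = 275 °C

Gap closes when ΔL₁ + ΔL₂ = 4.70 mm = 4.70×10⁻³ m
(α₁L₁ + α₂L₂)ΔT = g
α₁L₁ + α₂L₂ = 8.8×10⁻⁶×0.7772 + 1.62×10⁻⁵×0.7490 = 1.897316×10⁻⁵ m/K
ΔT = 4.70×10⁻³ / 1.897316×10⁻⁵ = 247.72 K
T = 27.0 + 247.72 = 274.72 °C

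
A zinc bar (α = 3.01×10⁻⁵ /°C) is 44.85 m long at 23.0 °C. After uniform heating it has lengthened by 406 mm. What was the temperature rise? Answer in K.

ΔT = 301 K

ΔL = αL₀ΔT ⇒ ΔT = ΔL / (αL₀)
ΔT = 406×10⁻³ m / (3.01×10⁻⁵ × 44.85 m) = 300.74 K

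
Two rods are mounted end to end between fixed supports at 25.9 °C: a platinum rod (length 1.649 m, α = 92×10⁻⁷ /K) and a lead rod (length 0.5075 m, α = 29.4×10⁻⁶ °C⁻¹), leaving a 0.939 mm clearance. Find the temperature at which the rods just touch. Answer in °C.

α₁L₁ = 1.51708×10⁻⁵ m/K, α₂L₂ = 1.49205×10⁻⁵ m/K → total 3.00913×10⁻⁵ m/K
ΔT = g/(α₁L₁+α₂L₂) = 9.39×10⁻⁴ / 3.00913×10⁻⁵ = 31.205 K
T = 25.9 + 31.205 = 57.105 °C

T = 57.1 °C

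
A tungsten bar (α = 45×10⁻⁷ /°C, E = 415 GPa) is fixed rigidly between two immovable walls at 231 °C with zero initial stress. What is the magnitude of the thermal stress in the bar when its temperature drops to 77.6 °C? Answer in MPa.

σ = 286 MPa

Fully constrained: the free strain ε = αΔT is blocked, so σ = Eε = EαΔT.
|ΔT| = 153.4 K
σ = 415×10⁹ × 45×10⁻⁷ × 153.4 = 2.86×10⁸ Pa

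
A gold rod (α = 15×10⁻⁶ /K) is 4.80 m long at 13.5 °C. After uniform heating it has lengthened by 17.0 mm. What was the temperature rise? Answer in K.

ΔL = αL₀ΔT ⇒ ΔT = ΔL / (αL₀)
ΔT = 17.0×10⁻³ m / (15×10⁻⁶ × 4.80 m) = 236.11 K

ΔT = 236 K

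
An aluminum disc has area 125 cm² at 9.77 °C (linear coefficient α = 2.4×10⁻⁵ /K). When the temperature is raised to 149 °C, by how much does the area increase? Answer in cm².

Area coefficient ≈ 2α; |ΔT| = 139.23 K
ΔA = 2αA₀ΔT = 2(2.4×10⁻⁵)(125)(139.23) = 0.835 cm²

ΔA = 0.835 cm²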